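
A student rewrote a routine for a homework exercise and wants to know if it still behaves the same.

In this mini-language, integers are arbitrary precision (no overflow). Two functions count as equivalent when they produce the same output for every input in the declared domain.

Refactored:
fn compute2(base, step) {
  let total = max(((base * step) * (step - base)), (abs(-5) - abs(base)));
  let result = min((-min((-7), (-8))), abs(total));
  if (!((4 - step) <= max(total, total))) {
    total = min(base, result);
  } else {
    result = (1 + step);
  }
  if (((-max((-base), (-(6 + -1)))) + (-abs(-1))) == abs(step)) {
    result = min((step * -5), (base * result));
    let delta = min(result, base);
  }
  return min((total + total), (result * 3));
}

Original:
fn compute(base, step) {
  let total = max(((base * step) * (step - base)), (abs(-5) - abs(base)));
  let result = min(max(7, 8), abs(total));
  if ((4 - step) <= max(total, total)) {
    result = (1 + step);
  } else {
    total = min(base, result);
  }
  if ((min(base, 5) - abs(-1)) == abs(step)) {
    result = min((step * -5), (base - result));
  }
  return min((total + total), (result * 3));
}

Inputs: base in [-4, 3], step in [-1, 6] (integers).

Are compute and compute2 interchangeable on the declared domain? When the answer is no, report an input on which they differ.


The rewrite breaks on base=2, step=-1, where the results are 6 and 0.
compute: total := 6 | result := 6 | ((4 - step) <= max(total, total)): true | result := 0 | ((min(base, 5) - abs(-1)) == abs(step)): true | result := 2 | result 6
compute2: total := 6 | result := 6 | (!((4 - step) <= max(total, total))): false | result := 0 | (((-max((-base), (-(6 + -1)))) + (-abs(-1))) == abs(step)): true | result := 0 | delta := 0 | result 0
verdict: not equivalent; witness: base=2, step=-1


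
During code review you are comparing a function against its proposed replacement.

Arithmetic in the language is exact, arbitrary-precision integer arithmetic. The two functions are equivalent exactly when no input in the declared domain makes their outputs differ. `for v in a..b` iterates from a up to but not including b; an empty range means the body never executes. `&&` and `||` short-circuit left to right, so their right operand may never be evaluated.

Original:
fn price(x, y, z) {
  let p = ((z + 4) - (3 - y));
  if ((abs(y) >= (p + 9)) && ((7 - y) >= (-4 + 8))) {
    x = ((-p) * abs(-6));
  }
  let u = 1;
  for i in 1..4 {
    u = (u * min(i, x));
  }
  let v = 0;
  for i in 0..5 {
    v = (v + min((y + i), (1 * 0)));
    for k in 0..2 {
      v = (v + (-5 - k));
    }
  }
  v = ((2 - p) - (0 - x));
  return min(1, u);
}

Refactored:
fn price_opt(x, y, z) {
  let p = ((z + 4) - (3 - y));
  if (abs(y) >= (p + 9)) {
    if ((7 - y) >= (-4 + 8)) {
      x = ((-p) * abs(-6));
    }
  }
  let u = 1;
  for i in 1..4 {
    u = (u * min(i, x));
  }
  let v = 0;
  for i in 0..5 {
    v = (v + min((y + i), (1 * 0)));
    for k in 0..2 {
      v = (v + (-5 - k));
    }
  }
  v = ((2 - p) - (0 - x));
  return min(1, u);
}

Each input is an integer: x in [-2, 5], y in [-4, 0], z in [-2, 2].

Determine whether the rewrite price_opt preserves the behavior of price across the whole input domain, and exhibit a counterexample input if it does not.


The two are interchangeable: boolean connective usage differs, and branching structure differs, and statement counts differ, and every declared input agrees.
Tracing x=2, y=0, z=-2: price: p = -1; ((abs(y) >= (p + 9)) && ((7 - y) >= (-4 + 8))) -> false; u = 1; [i=1]; u = 1; [i=2]; u = 2; [i=3]; u = 4; v = 0; [i=0]; v = 0; [k=0]; v = -5; [k=1]; v = -11; [i=1]; v = -11; [k=0]; v = -16; [k=1]; v = -22; [i=2]; v = -22; [k=0]; v = -27; [k=1]; v = -33; [i=3]; v = -33; [k=0]; v = -38; [k=1]; v = -44; [i=4]; v = -44; [k=0]; v = -49; [k=1]; v = -55; v = 5; return 1 | price_opt: p = -1; (abs(y) >= (p + 9)) -> false; u = 1; [i=1]; u = 1; [i=2]; u = 2; [i=3]; u = 4; v = 0; [i=0]; v = 0; [k=0]; v = -5; [k=1]; v = -11; [i=1]; v = -11; [k=0]; v = -16; [k=1]; v = -22; [i=2]; v = -22; [k=0]; v = -27; [k=1]; v = -33; [i=3]; v = -33; [k=0]; v = -38; [k=1]; v = -44; [i=4]; v = -44; [k=0]; v = -49; [k=1]; v = -55; v = 5; return 1 — matching result 1.
An exhaustive pass over the 200 declared inputs shows identical outputs.
verdict: equivalent


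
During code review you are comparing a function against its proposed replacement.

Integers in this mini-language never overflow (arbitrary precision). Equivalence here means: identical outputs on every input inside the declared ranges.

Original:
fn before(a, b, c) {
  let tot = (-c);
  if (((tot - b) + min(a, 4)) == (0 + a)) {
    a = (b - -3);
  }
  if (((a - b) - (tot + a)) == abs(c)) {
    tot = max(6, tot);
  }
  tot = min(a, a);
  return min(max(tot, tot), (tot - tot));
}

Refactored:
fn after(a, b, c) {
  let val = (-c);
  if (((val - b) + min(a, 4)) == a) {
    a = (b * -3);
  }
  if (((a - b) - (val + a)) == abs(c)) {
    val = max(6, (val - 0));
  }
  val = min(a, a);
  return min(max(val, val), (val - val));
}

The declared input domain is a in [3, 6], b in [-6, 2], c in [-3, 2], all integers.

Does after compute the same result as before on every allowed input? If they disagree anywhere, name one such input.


On input a=3, b=1, c=-1, before returns 0 while after returns -3.
verdict: not equivalent; witness: a=3, b=1, c=-1


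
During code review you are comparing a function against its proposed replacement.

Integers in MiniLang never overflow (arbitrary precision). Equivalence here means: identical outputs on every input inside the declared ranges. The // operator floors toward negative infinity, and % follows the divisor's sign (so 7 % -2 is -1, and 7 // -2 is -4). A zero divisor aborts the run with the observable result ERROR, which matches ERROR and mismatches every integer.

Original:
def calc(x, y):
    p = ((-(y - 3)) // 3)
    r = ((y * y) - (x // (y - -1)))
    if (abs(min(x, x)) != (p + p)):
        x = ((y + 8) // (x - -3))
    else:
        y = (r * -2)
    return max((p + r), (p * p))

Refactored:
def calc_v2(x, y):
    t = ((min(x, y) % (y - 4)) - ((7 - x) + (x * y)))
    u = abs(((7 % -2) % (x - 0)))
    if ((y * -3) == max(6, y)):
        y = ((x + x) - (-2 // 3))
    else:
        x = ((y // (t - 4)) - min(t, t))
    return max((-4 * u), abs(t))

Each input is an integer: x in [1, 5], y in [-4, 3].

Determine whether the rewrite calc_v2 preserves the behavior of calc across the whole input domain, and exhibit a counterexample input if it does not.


Try x=1, y=-4.
calc: p := 2 | r := 17 | (abs(min(x, x)) != (p + p)): true | x := 1 | result 19
calc_v2: t := -6 | u := 0 | ((y * -3) == max(6, y)): false | x := 6 | result 6
19 against 6: the behavior changed.
verdict: not equivalent; witness: x=1, y=-4


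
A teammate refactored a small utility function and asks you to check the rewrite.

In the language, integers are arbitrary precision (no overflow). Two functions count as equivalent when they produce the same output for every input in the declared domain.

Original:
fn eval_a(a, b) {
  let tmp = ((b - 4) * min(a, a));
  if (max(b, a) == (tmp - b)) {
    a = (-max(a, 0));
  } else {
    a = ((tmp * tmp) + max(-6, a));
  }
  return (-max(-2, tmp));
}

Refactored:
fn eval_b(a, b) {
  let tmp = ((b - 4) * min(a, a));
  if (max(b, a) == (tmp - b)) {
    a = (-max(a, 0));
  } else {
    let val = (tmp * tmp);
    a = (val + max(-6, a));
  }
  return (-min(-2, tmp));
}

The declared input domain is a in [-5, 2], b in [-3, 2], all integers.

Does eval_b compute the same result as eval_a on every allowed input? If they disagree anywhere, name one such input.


Consider the input a=-5, b=-3.
eval_a: tmp = 35; (max(b, a) == (tmp - b)) -> false; a = 1220; return -35
eval_b: tmp = 35; (max(b, a) == (tmp - b)) -> false; val = 1225; a = 1220; return 2
-35 and 2 differ, so these are not the same function on this domain.
verdict: not equivalent; witness: a=-5, b=-3


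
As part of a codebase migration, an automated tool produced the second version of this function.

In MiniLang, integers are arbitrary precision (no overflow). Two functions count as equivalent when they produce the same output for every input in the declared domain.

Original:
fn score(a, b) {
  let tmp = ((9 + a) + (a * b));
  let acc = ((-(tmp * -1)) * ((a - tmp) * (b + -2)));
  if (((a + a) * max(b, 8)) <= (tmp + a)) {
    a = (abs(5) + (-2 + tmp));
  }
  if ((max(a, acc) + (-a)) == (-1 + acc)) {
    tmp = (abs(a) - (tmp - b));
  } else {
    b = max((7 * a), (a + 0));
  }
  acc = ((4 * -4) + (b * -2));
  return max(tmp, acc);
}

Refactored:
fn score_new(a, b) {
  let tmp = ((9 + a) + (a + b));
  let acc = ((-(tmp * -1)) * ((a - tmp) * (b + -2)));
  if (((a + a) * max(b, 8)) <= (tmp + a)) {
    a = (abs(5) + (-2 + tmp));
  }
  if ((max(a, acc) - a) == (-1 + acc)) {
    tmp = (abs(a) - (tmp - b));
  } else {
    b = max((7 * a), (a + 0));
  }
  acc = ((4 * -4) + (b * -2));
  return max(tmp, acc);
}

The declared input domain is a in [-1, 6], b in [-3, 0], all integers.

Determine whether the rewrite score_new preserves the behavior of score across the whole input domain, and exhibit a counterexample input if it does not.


On input a=-1, b=-3, score returns 11 while score_new returns 4.
verdict: not equivalent; witness: a=-1, b=-3


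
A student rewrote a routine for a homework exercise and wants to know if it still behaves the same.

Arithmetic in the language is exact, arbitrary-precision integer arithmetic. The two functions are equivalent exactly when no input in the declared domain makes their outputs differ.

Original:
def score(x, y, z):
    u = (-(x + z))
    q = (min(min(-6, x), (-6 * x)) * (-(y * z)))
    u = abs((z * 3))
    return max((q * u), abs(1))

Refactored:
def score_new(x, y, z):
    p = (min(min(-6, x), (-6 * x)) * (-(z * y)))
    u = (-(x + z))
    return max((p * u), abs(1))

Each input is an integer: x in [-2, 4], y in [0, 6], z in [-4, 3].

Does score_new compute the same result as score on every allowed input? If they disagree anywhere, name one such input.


Not equivalent: x=-2, y=1, z=1 separates them (18 vs 6).
score: u := 1 | q := 6 | u := 3 | result 18
score_new: p := 6 | u := 1 | result 6
verdict: not equivalent; witness: x=-2, y=1, z=1


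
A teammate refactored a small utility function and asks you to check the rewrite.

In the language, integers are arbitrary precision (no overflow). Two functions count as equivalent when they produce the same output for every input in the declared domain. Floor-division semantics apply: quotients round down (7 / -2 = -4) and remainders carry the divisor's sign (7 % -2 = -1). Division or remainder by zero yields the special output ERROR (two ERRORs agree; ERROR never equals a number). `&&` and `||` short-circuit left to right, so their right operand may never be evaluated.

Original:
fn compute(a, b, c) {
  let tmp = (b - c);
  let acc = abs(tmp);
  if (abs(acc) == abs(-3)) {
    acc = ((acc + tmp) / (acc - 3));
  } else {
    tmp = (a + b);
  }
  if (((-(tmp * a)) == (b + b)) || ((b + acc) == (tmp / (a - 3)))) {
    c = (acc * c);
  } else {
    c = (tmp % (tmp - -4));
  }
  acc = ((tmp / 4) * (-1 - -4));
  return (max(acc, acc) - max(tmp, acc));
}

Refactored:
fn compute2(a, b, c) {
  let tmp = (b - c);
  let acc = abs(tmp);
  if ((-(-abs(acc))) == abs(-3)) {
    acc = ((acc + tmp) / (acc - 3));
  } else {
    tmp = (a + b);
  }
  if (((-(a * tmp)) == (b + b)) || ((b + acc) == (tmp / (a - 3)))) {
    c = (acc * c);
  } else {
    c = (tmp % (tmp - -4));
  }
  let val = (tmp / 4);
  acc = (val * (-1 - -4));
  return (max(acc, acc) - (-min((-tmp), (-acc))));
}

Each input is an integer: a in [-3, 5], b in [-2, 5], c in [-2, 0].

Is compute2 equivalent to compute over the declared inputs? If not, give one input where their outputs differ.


Reading the diff, among the changes: statement counts differ; and min/max/abs usage differs; and local variable names differ.
As a probe, take a=4, b=1, c=-2: compute runs tmp := 3 | acc := 3 | (abs(acc) == abs(-3)): true | divide-by-zero, output ERROR; compute2 runs tmp := 3 | acc := 3 | ((-(-abs(acc))) == abs(-3)): true | divide-by-zero, output ERROR; both end at ERROR.
An exhaustive pass over the 216 declared inputs shows identical outputs.
verdict: equivalent


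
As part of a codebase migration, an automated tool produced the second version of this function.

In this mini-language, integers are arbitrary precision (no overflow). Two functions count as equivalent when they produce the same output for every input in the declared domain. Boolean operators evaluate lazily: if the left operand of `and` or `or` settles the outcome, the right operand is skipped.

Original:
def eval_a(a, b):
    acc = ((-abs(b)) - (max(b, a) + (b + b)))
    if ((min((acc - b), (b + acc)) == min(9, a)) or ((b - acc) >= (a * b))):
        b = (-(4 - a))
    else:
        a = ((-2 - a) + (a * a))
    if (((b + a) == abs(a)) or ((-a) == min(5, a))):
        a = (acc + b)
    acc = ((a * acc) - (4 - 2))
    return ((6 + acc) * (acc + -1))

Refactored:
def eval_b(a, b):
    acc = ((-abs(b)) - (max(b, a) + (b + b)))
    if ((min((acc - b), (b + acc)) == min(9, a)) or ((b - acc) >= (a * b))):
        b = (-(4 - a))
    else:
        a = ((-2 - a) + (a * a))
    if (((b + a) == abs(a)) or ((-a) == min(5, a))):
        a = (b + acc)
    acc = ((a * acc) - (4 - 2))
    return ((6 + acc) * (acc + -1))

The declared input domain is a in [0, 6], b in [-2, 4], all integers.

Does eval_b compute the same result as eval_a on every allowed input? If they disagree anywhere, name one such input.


Comparing the listings, the differences include: same computation, different form.
One worked example (a=4, b=2) — eval_a: acc = -10; ((min((acc - b), (b + acc)) == min(9, a)) or ((b - acc) >= (a * b))) -> true; b = 0; (((b + a) == abs(a)) or ((-a) == min(5, a))) -> true; a = -10; acc = 98; return 10088; eval_b: acc = -10; ((min((acc - b), (b + acc)) == min(9, a)) or ((b - acc) >= (a * b))) -> true; b = 0; (((b + a) == abs(a)) or ((-a) == min(5, a))) -> true; a = -10; acc = 98; return 10088; agreement on 10088.
An exhaustive pass over the 49 declared inputs shows identical outputs.
verdict: equivalent


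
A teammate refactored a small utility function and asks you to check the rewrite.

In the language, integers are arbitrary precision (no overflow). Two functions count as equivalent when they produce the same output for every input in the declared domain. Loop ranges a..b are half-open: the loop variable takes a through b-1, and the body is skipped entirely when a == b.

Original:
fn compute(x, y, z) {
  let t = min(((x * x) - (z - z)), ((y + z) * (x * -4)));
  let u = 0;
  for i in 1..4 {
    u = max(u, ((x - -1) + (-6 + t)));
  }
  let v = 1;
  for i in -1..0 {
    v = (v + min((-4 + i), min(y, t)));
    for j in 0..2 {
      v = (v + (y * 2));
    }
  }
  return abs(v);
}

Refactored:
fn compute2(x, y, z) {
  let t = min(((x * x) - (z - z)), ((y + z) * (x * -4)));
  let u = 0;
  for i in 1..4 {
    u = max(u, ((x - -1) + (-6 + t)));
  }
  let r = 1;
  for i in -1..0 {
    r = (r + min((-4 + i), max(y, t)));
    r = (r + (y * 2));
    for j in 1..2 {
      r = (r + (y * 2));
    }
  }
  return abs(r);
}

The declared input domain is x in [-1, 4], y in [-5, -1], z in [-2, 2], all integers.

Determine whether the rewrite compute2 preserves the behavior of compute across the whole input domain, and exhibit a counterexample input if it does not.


The rewrite breaks on x=-1, y=-5, z=-2, where the results are 47 and 24.
compute: t becomes -28; next u becomes 0; next at i=1:; next u becomes 0; next at i=2:; next u becomes 0; next at i=3:; next u becomes 0; next v becomes 1; next at i=-1:; next v becomes -27; next at j=0:; next v becomes -37; next at j=1:; next v becomes -47; next final value 47
compute2: t becomes -28; next u becomes 0; next at i=1:; next u becomes 0; next at i=2:; next u becomes 0; next at i=3:; next u becomes 0; next r becomes 1; next at i=-1:; next r becomes -4; next r becomes -14; next at j=1:; next r becomes -24; next final value 24
verdict: not equivalent; witness: x=-1, y=-5, z=-2


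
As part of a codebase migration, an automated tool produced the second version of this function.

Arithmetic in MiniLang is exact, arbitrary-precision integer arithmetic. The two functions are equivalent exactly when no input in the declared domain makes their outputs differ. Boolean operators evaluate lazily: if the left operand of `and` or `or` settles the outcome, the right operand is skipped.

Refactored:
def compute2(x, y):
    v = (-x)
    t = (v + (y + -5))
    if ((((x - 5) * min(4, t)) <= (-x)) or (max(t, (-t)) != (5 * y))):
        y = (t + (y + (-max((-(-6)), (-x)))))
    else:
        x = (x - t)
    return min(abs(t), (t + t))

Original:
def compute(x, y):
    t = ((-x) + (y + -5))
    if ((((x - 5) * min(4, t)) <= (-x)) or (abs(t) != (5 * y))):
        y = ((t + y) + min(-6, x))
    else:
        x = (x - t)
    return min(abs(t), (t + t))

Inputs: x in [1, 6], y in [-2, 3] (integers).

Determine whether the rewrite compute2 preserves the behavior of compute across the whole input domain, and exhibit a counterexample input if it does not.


Reading the diff, among the changes: statement counts differ, and local variable names differ, and min/max/abs usage differs.
Tracing x=2, y=0: compute: t becomes -7; next ((((x - 5) * min(4, t)) <= (-x)) or (abs(t) != (5 * y))) evaluates to true; next y becomes -13; next final value -14 | compute2: v becomes -2; next t becomes -7; next ((((x - 5) * min(4, t)) <= (-x)) or (max(t, (-t)) != (5 * y))) evaluates to true; next y becomes -13; next final value -14 — matching result -14.
An exhaustive pass over the 36 declared inputs shows identical outputs.
verdict: equivalent


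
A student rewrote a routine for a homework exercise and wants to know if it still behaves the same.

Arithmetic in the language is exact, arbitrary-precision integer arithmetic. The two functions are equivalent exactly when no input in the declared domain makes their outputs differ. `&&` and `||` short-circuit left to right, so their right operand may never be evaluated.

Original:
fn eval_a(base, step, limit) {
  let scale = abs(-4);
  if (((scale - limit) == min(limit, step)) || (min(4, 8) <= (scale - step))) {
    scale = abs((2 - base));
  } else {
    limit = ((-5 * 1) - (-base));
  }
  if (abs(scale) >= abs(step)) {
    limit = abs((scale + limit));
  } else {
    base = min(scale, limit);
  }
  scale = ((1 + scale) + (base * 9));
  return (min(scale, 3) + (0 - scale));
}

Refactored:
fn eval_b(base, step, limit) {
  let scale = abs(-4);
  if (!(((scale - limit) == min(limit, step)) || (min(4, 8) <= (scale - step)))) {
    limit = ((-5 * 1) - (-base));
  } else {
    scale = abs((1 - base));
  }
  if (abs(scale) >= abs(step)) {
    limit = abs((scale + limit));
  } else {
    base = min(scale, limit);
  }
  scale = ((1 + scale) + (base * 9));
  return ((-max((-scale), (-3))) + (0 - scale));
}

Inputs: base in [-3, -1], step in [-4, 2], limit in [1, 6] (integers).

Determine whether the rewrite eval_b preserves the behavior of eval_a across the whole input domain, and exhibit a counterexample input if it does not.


Take base=-2, step=-4, limit=1.
eval_a: scale=4, then (((scale - limit) == min(limit, step)) || (min(4, 8) <= (scale - step))) is true, then scale=4, then (abs(scale) >= abs(step)) is true, then limit=5, then scale=-13, then returns 0
eval_b: scale=4, then (!(((scale - limit) == min(limit, step)) || (min(4, 8) <= (scale - step)))) is false, then scale=3, then (abs(scale) >= abs(step)) is false, then base=1, then scale=13, then returns -10
0 != -10, so the rewrite changes behavior.
verdict: not equivalent; witness: base=-2, step=-4, limit=1


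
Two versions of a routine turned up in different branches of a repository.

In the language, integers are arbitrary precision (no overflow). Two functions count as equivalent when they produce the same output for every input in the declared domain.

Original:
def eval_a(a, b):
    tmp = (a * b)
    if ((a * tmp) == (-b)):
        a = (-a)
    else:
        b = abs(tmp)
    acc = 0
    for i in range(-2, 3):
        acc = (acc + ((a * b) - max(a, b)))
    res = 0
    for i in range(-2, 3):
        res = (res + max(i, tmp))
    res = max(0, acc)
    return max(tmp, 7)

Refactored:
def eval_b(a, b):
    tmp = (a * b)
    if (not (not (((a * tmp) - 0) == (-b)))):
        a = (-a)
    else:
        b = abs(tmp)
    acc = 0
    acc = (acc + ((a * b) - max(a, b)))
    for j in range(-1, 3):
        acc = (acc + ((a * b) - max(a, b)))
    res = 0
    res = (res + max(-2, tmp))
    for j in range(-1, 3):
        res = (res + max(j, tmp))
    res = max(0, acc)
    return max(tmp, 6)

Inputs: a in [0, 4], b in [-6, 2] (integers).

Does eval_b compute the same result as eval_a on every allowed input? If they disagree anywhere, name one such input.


At a=0, b=-6: eval_a gives 7, eval_b gives 6.
verdict: not equivalent; witness: a=0, b=-6


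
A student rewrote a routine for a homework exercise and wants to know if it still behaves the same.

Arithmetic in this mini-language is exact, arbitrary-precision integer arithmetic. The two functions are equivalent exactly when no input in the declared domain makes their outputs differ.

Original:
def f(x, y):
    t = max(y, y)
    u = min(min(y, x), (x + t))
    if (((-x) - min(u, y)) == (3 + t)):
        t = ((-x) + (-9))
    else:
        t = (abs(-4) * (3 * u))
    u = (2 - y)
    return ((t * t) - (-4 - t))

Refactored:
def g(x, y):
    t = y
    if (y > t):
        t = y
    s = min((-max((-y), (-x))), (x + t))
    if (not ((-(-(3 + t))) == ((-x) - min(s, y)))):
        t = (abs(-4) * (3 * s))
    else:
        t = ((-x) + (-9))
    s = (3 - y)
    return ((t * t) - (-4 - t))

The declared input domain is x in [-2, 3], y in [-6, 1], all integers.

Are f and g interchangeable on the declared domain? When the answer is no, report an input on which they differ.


The edit looks behavioral (`2` became `3`), but over these ranges it never changes the outcome.
Spot check at x=0, y=-5 — f: t := -5 | u := -5 | (((-x) - min(u, y)) == (3 + t)): false | t := -60 | u := 7 | result 3544. g: t := -5 | (y > t): false | s := -5 | (not ((-(-(3 + t))) == ((-x) - min(s, y)))): true | t := -60 | s := 8 | result 3544. Both give 3544.
Sweeping the whole domain (48 inputs) finds no disagreement.
verdict: equivalent


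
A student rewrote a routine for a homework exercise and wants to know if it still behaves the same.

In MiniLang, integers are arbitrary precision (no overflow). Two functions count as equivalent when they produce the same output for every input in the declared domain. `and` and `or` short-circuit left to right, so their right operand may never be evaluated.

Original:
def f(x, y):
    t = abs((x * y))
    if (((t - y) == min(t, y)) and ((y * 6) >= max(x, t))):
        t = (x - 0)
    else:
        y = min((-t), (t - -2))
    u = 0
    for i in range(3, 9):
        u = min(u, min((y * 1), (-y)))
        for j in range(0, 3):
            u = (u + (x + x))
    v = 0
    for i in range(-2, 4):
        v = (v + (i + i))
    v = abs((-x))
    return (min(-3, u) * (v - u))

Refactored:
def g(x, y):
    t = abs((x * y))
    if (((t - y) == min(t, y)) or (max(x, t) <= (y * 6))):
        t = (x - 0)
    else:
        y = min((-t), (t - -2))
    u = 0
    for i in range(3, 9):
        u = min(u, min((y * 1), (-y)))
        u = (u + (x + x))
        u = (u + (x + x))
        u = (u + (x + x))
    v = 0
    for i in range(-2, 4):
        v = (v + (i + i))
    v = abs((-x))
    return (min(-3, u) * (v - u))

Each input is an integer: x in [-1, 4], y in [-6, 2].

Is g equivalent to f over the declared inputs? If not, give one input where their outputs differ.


The rewrite breaks on x=0, y=1, where the results are 0 and -3.
f: t = 0; (((t - y) == min(t, y)) and ((y * 6) >= max(x, t))) -> false; y = 0; u = 0; [i=3]; u = 0; [j=0]; u = 0; [j=1]; u = 0; [j=2]; u = 0; [i=4]; u = 0; [j=0]; u = 0; [j=1]; u = 0; [j=2]; u = 0; [i=5]; u = 0; [j=0]; u = 0; [j=1]; u = 0; [j=2]; u = 0; [i=6]; u = 0; [j=0]; u = 0; [j=1]; u = 0; [j=2]; u = 0; [i=7]; u = 0; [j=0]; u = 0; [j=1]; u = 0; [j=2]; u = 0; [i=8]; u = 0; [j=0]; u = 0; [j=1]; u = 0; [j=2]; u = 0; v = 0; [i=-2]; v = -4; [i=-1]; v = -6; [i=0]; v = -6; [i=1]; v = -4; [i=2]; v = 0; [i=3]; v = 6; v = 0; return 0
g: t = 0; (((t - y) == min(t, y)) or (max(x, t) <= (y * 6))) -> true; t = 0; u = 0; [i=3]; u = -1; u = -1; u = -1; u = -1; [i=4]; u = -1; u = -1; u = -1; u = -1; [i=5]; u = -1; u = -1; u = -1; u = -1; [i=6]; u = -1; u = -1; u = -1; u = -1; [i=7]; u = -1; u = -1; u = -1; u = -1; [i=8]; u = -1; u = -1; u = -1; u = -1; v = 0; [i=-2]; v = -4; [i=-1]; v = -6; [i=0]; v = -6; [i=1]; v = -4; [i=2]; v = 0; [i=3]; v = 6; v = 0; return -3
verdict: not equivalent; witness: x=0, y=1


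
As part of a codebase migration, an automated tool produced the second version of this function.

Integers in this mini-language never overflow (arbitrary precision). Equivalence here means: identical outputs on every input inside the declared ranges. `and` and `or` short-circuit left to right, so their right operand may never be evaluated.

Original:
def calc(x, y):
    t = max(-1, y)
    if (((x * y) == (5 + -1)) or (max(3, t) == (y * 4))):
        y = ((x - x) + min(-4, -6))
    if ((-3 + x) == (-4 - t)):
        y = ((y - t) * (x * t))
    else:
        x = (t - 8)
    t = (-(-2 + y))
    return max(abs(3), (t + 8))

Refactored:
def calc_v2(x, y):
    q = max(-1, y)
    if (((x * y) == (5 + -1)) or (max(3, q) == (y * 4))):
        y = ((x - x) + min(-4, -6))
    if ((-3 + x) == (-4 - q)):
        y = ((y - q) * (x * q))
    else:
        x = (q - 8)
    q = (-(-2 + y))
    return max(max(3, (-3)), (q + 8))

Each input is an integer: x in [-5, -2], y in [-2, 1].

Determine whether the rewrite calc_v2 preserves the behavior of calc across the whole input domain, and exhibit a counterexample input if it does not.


The two are interchangeable: local variable names differ, min/max/abs usage differs, constant usage differs, and every declared input agrees.
One worked example (x=-3, y=-2) — calc: t = -1; (((x * y) == (5 + -1)) or (max(3, t) == (y * 4))) -> false; ((-3 + x) == (-4 - t)) -> false; x = -9; t = 4; return 12; calc_v2: q = -1; (((x * y) == (5 + -1)) or (max(3, q) == (y * 4))) -> false; ((-3 + x) == (-4 - q)) -> false; x = -9; q = 4; return 12; agreement on 12.
Sweeping the whole domain (16 inputs) finds no disagreement.
verdict: equivalent


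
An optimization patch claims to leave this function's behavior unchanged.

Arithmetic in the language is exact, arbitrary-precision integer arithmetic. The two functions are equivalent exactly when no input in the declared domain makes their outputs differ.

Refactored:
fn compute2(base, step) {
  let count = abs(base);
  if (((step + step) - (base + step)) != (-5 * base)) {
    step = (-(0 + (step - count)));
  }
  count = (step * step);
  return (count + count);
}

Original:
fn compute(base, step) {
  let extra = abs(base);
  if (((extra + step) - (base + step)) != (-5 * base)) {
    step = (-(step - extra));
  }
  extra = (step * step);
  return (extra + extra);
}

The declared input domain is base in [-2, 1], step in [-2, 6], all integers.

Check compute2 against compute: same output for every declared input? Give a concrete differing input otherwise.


There is a counterexample at base=-1, step=4: 18 on one side, 32 on the other.
compute: extra := 1 | (((extra + step) - (base + step)) != (-5 * base)): true | step := -3 | extra := 9 | result 18
compute2: count := 1 | (((step + step) - (base + step)) != (-5 * base)): false | count := 16 | result 32
verdict: not equivalent; witness: base=-1, step=4


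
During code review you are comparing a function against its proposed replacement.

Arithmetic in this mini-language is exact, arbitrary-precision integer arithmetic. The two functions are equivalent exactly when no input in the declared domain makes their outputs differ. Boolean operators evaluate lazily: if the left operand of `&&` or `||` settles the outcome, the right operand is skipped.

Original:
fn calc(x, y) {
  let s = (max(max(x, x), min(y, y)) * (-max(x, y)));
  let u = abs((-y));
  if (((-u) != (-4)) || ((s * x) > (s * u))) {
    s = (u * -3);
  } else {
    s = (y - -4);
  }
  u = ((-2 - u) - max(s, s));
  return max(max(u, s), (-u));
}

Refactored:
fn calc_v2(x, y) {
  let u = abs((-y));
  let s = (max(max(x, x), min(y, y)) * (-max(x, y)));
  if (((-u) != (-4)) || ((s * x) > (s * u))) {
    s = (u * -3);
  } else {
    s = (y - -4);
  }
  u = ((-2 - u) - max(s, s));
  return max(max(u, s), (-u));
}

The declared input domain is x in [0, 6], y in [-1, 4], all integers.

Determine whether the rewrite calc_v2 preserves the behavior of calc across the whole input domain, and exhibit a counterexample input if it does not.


Side by side, the visible changes include: same computation, different form.
One worked example (x=5, y=-1) — calc: s := -25 | u := 1 | (((-u) != (-4)) || ((s * x) > (s * u))): true | s := -3 | u := 0 | result 0; calc_v2: u := 1 | s := -25 | (((-u) != (-4)) || ((s * x) > (s * u))): true | s := -3 | u := 0 | result 0; agreement on 0.
Across all 42 domain points the two functions coincide.
verdict: equivalent


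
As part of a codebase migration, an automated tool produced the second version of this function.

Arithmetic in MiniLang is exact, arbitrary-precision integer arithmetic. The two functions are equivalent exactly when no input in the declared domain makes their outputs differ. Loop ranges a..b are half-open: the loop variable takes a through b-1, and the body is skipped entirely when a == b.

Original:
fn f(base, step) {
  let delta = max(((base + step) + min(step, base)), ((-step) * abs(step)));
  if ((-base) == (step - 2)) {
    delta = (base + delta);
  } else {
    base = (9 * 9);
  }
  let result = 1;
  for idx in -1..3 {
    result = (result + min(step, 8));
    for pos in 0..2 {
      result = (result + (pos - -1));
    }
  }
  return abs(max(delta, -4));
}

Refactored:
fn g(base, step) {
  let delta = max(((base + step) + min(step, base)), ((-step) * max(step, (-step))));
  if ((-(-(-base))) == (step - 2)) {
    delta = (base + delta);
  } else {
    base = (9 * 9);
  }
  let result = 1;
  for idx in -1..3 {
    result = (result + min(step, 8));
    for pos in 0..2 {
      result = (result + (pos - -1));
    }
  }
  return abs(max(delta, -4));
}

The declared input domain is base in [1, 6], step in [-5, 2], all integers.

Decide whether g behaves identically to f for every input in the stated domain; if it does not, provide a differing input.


This is a faithful refactor — min/max/abs usage differs, but the computed results match everywhere.
Spot check at base=2, step=-4 — f: delta = 16; ((-base) == (step - 2)) -> false; base = 81; result = 1; [idx=-1]; result = -3; [pos=0]; result = -2; [pos=1]; result = 0; [idx=0]; result = -4; [pos=0]; result = -3; [pos=1]; result = -1; [idx=1]; result = -5; [pos=0]; result = -4; [pos=1]; result = -2; [idx=2]; result = -6; [pos=0]; result = -5; [pos=1]; result = -3; return 16. g: delta = 16; ((-(-(-base))) == (step - 2)) -> false; base = 81; result = 1; [idx=-1]; result = -3; [pos=0]; result = -2; [pos=1]; result = 0; [idx=0]; result = -4; [pos=0]; result = -3; [pos=1]; result = -1; [idx=1]; result = -5; [pos=0]; result = -4; [pos=1]; result = -2; [idx=2]; result = -6; [pos=0]; result = -5; [pos=1]; result = -3; return 16. Both give 16.
Checked all 48 inputs in the declared domain: the outputs agree on every one.
verdict: equivalent


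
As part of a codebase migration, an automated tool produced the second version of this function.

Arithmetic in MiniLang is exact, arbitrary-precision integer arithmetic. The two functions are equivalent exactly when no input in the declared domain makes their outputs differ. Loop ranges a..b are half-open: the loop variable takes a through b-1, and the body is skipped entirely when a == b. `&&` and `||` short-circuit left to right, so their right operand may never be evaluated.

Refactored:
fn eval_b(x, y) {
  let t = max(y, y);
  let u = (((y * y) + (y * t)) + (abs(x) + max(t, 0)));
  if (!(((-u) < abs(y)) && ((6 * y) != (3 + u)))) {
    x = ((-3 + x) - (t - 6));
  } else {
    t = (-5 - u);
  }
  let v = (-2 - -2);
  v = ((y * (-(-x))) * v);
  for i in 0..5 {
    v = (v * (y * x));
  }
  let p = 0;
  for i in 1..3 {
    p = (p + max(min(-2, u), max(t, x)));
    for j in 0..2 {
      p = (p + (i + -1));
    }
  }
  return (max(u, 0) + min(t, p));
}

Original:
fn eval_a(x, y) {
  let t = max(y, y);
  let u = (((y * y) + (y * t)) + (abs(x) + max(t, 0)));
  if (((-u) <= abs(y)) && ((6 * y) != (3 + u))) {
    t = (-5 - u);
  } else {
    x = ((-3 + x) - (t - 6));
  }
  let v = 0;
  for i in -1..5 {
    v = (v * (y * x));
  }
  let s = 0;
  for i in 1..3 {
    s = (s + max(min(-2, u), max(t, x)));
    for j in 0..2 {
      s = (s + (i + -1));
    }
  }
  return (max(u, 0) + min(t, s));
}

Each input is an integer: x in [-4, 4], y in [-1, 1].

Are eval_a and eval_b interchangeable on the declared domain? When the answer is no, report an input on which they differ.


Take x=0, y=0.
eval_a: t := 0 | u := 0 | (((-u) <= abs(y)) && ((6 * y) != (3 + u))): true | t := -5 | v := 0 | iter i=-1: | v := 0 | iter i=0: | v := 0 | iter i=1: | v := 0 | iter i=2: | v := 0 | iter i=3: | v := 0 | iter i=4: | v := 0 | s := 0 | iter i=1: | s := 0 | iter j=0: | s := 0 | iter j=1: | s := 0 | iter i=2: | s := 0 | iter j=0: | s := 1 | iter j=1: | s := 2 | result -5
eval_b: t := 0 | u := 0 | (!(((-u) < abs(y)) && ((6 * y) != (3 + u)))): true | x := 3 | v := 0 | v := 0 | iter i=0: | v := 0 | iter i=1: | v := 0 | iter i=2: | v := 0 | iter i=3: | v := 0 | iter i=4: | v := 0 | p := 0 | iter i=1: | p := 3 | iter j=0: | p := 3 | iter j=1: | p := 3 | iter i=2: | p := 6 | iter j=0: | p := 7 | iter j=1: | p := 8 | result 0
-5 != 0, so the rewrite changes behavior.
verdict: not equivalent; witness: x=0, y=0


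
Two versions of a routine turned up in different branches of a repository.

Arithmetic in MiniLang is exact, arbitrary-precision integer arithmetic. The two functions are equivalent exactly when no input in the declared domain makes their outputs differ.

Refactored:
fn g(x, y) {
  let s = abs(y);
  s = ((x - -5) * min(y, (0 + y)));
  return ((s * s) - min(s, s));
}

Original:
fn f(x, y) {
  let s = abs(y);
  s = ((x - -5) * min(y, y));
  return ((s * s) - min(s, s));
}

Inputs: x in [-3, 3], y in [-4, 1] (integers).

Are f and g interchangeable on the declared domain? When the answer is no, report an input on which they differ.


This is a faithful refactor — arithmetic usage differs, constant usage differs, but the computed results match everywhere.
Spot check at x=3, y=-3 — f: s becomes 3; next s becomes -24; next final value 600. g: s becomes 3; next s becomes -24; next final value 600. Both give 600.
Every one of the 42 inputs gives matching results.
verdict: equivalent


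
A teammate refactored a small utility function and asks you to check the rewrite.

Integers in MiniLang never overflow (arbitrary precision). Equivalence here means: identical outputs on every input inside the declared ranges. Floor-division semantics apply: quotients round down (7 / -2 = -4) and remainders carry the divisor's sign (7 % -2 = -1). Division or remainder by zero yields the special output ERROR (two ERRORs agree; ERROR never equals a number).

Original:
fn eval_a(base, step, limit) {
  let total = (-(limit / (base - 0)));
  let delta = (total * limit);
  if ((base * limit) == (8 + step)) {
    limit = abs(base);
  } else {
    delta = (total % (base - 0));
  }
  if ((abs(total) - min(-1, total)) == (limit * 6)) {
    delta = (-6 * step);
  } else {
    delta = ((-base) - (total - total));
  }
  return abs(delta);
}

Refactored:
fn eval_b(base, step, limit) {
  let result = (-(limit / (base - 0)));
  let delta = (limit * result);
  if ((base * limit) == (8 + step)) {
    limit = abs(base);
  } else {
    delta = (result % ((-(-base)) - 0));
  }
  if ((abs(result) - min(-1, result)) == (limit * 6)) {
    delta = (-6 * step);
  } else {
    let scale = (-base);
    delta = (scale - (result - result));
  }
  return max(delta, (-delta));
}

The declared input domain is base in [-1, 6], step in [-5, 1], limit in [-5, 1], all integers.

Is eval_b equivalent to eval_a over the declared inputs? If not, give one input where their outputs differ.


Equivalent — the differences include min/max/abs usage differs, plus local variable names differ, plus statement counts differ, yet no declared input distinguishes the two.
Spot check at base=5, step=-4, limit=0 — eval_a: total becomes 0; next delta becomes 0; next ((base * limit) == (8 + step)) evaluates to false; next delta becomes 0; next ((abs(total) - min(-1, total)) == (limit * 6)) evaluates to false; next delta becomes -5; next final value 5. eval_b: result becomes 0; next delta becomes 0; next ((base * limit) == (8 + step)) evaluates to false; next delta becomes 0; next ((abs(result) - min(-1, result)) == (limit * 6)) evaluates to false; next scale becomes -5; next delta becomes -5; next final value 5. Both give 5.
Across all 392 domain points the two functions coincide.
verdict: equivalent


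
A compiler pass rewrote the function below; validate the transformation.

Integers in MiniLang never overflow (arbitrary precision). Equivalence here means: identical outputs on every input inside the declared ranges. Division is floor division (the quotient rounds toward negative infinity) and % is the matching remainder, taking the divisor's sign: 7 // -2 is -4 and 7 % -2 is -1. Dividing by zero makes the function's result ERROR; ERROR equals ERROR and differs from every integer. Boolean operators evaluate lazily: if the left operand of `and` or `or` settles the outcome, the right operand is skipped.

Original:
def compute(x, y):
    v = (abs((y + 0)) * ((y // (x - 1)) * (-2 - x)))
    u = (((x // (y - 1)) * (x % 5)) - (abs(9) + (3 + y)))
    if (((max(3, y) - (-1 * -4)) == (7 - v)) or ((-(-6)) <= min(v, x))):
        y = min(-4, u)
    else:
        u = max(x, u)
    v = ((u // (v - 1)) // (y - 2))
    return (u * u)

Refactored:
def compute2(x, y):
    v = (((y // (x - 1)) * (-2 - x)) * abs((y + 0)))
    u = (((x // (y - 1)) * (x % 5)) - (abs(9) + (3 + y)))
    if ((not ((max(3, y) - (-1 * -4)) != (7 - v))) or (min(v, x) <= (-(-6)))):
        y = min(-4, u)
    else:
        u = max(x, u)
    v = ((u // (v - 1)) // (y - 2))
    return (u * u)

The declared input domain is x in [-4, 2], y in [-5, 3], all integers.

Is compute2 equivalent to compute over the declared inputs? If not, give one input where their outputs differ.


At x=-4, y=-5: compute gives 16, compute2 gives 49.
verdict: not equivalent; witness: x=-4, y=-5


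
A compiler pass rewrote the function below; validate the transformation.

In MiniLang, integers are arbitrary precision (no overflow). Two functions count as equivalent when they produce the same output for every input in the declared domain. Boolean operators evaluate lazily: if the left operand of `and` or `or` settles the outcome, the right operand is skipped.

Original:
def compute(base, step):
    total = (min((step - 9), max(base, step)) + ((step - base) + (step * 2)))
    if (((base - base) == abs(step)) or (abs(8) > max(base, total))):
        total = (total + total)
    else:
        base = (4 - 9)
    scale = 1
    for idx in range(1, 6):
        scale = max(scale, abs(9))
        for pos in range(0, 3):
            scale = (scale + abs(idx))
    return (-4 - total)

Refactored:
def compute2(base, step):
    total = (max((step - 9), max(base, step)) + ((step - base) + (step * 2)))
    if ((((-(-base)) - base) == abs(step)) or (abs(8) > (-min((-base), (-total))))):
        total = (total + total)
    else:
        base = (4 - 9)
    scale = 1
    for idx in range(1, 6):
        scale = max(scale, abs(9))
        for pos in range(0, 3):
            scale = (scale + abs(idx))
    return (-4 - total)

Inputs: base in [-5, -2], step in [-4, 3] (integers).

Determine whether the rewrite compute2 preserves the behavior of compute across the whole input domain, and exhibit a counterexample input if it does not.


Take base=-5, step=-4.
compute: total=-20, then (((base - base) == abs(step)) or (abs(8) > max(base, total))) is true, then total=-40, then scale=1, then (idx=1), then scale=9, then (pos=0), then scale=10, then (pos=1), then scale=11, then (pos=2), then scale=12, then (idx=2), then scale=12, then (pos=0), then scale=14, then (pos=1), then scale=16, then (pos=2), then scale=18, then (idx=3), then scale=18, then (pos=0), then scale=21, then (pos=1), then scale=24, then (pos=2), then scale=27, then (idx=4), then scale=27, then (pos=0), then scale=31, then (pos=1), then scale=35, then (pos=2), then scale=39, then (idx=5), then scale=39, then (pos=0), then scale=44, then (pos=1), then scale=49, then (pos=2), then scale=54, then returns 36
compute2: total=-11, then ((((-(-base)) - base) == abs(step)) or (abs(8) > (-min((-base), (-total))))) is true, then total=-22, then scale=1, then (idx=1), then scale=9, then (pos=0), then scale=10, then (pos=1), then scale=11, then (pos=2), then scale=12, then (idx=2), then scale=12, then (pos=0), then scale=14, then (pos=1), then scale=16, then (pos=2), then scale=18, then (idx=3), then scale=18, then (pos=0), then scale=21, then (pos=1), then scale=24, then (pos=2), then scale=27, then (idx=4), then scale=27, then (pos=0), then scale=31, then (pos=1), then scale=35, then (pos=2), then scale=39, then (idx=5), then scale=39, then (pos=0), then scale=44, then (pos=1), then scale=49, then (pos=2), then scale=54, then returns 18
36 and 18 differ, so these are not the same function on this domain.
verdict: not equivalent; witness: base=-5, step=-4
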